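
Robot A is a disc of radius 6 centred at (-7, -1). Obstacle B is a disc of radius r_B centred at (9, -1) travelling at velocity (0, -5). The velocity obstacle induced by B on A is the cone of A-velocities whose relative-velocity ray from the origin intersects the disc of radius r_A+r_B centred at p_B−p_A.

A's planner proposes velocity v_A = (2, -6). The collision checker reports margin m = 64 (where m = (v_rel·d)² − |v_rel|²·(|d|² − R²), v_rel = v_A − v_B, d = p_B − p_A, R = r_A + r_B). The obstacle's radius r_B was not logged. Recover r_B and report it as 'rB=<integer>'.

m = 64
d = (16, 0);  v_rel = (2, -1),  |v_rel|² = 5
v_rel×d = (2)·(0) − (-1)·(16) = 16
since m = R²·5 − 16²:  R² = (256 + 64) / 5 = 64
R = √64 = 8  ⇒  r_B = 8 − 6 = 2

rB=2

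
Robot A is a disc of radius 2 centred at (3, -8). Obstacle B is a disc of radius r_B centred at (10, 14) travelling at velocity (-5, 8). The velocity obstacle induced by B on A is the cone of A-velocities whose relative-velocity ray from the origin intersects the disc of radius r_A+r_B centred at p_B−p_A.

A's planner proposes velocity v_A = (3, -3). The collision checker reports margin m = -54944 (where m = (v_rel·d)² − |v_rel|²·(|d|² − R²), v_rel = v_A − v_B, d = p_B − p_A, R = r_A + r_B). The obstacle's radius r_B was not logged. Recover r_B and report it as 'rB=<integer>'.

m = -54944
d = (7, 22);  v_rel = (8, -11),  |v_rel|² = 185
v_rel×d = (8)·(22) − (-11)·(7) = 253
since m = R²·185 − 253²:  R² = (64009 + -54944) / 185 = 49
R = √49 = 7  ⇒  r_B = 7 − 2 = 5

rB=5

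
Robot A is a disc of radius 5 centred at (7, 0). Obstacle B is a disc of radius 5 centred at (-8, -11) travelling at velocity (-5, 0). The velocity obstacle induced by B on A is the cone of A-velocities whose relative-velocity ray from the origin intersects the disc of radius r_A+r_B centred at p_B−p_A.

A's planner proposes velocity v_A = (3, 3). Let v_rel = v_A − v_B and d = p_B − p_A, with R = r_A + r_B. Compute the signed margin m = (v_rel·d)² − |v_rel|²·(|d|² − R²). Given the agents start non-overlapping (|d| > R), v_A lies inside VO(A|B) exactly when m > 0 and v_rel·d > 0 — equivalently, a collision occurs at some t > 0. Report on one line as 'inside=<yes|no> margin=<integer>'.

d = (-15, -11),  |d|² = 346;  R = 5+5 = 10,  c = 346−10² = 246
v_rel = (8, 3),  |v_rel|² = 73;  v_rel·d = (8)·(-15) + (3)·(-11) = -153
73·t² + 306·t + 246 = 0  ⇒  m = (-153)² − 73·246 = 5451
m = 5451 > 0,  v_rel·d = -153 < 0  ⇒  outside

inside=no margin=5451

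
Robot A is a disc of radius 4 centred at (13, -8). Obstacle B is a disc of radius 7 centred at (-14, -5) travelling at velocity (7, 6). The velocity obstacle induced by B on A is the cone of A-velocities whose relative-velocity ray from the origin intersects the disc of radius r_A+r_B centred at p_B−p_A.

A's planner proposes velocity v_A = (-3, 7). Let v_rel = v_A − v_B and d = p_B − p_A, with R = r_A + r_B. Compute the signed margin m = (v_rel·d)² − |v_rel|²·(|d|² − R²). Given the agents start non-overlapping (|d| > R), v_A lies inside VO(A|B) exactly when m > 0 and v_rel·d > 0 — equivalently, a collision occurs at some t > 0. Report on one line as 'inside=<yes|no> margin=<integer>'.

d = (-27, 3),  |d|² = 738;  R = 4+7 = 11,  c = 738−11² = 617
v_rel = (-10, 1),  |v_rel|² = 101;  v_rel·d = (-10)·(-27) + (1)·(3) = 273
101·t² − 546·t + 617 = 0  ⇒  m = 273² − 101·617 = 12212
m = 12212 > 0,  v_rel·d = 273 > 0  ⇒  inside

inside=yes margin=12212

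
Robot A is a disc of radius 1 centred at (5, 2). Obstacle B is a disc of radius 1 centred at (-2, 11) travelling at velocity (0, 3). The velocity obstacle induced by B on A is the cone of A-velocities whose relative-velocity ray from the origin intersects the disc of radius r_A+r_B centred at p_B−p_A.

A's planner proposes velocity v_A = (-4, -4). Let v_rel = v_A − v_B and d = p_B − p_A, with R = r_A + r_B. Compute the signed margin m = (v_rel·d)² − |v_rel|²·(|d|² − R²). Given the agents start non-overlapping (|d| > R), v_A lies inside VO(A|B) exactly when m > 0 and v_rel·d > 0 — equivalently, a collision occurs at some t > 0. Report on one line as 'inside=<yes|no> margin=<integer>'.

d = (-7, 9),  |d|² = 130;  R = 1+1 = 2,  c = 130−2² = 126
v_rel = (-4, -7),  |v_rel|² = 65;  v_rel·d = (-4)·(-7) + (-7)·(9) = -35
65·t² + 70·t + 126 = 0  ⇒  m = (-35)² − 65·126 = -6965
m = -6965 < 0,  v_rel·d = -35 < 0  ⇒  outside

inside=no margin=-6965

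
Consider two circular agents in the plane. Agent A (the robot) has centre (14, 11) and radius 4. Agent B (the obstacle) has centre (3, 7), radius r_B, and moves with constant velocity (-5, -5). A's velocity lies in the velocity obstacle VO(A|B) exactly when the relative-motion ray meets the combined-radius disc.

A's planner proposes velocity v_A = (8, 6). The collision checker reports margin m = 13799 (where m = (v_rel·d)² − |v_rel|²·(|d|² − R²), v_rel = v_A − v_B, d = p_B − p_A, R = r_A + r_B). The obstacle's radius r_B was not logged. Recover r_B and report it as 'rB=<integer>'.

m = 13799
d = (-11, -4);  v_rel = (13, 11),  |v_rel|² = 290
v_rel×d = (13)·(-4) − (11)·(-11) = 69
since m = R²·290 − 69²:  R² = (4761 + 13799) / 290 = 64
R = √64 = 8  ⇒  r_B = 8 − 4 = 4

rB=4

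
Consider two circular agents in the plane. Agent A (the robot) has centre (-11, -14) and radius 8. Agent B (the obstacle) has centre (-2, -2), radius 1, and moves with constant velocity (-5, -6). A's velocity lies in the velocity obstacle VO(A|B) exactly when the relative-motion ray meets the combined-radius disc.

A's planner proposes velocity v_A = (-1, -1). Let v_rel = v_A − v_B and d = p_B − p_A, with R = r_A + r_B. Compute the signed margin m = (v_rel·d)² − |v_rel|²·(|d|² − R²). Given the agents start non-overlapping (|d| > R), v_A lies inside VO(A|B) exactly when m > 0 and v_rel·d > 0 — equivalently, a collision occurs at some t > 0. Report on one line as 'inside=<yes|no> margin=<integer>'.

d = (9, 12),  |d|² = 225;  R = 8+1 = 9,  c = 225−9² = 144
v_rel = (4, 5),  |v_rel|² = 41;  v_rel·d = (4)·(9) + (5)·(12) = 96
41·t² − 192·t + 144 = 0  ⇒  m = 96² − 41·144 = 3312
m = 3312 > 0,  v_rel·d = 96 > 0  ⇒  inside

inside=yes margin=3312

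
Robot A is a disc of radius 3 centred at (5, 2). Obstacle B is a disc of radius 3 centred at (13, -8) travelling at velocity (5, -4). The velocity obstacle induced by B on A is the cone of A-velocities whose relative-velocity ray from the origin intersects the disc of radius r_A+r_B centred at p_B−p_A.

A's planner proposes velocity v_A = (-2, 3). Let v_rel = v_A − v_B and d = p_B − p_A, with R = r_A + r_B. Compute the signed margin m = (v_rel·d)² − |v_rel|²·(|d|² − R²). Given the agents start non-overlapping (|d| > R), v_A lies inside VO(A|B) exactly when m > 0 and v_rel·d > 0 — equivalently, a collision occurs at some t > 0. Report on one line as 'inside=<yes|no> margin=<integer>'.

d = (8, -10),  |d|² = 164;  R = 3+3 = 6,  c = 164−6² = 128
v_rel = (-7, 7),  |v_rel|² = 98;  v_rel·d = (-7)·(8) + (7)·(-10) = -126
98·t² + 252·t + 128 = 0  ⇒  m = (-126)² − 98·128 = 3332
m = 3332 > 0,  v_rel·d = -126 < 0  ⇒  outside

inside=no margin=3332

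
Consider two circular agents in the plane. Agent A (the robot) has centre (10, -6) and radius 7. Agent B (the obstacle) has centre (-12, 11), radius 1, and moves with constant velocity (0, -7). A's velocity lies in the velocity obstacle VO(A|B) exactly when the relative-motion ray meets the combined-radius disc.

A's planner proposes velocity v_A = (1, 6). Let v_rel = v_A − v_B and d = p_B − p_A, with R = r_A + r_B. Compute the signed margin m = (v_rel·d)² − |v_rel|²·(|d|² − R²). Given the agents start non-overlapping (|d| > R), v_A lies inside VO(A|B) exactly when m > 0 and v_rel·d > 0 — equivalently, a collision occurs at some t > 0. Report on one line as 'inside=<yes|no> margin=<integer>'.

d = (-22, 17),  |d|² = 773;  R = 7+1 = 8,  c = 773−8² = 709
v_rel = (1, 13),  |v_rel|² = 170;  v_rel·d = (1)·(-22) + (13)·(17) = 199
170·t² − 398·t + 709 = 0  ⇒  m = 199² − 170·709 = -80929
m = -80929 < 0,  v_rel·d = 199 > 0  ⇒  outside

inside=no margin=-80929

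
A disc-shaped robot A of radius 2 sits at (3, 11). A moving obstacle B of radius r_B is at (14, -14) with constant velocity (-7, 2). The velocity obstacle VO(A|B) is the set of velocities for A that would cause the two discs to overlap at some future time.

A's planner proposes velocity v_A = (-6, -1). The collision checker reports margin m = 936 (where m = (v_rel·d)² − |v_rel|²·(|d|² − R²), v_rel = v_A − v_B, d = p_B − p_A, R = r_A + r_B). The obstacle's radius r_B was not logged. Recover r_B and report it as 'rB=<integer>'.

m = 936
d = (11, -25);  v_rel = (1, -3),  |v_rel|² = 10
v_rel×d = (1)·(-25) − (-3)·(11) = 8
since m = R²·10 − 8²:  R² = (64 + 936) / 10 = 100
R = √100 = 10  ⇒  r_B = 10 − 2 = 8

rB=8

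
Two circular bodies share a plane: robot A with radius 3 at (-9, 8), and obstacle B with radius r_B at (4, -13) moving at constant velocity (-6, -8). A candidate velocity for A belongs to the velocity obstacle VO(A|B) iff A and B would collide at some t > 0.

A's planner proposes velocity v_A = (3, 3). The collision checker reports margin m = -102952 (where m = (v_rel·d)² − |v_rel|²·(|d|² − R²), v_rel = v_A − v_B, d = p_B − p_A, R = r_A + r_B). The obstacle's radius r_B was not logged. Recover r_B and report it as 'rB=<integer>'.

m = -102952
d = (13, -21);  v_rel = (9, 11),  |v_rel|² = 202
v_rel×d = (9)·(-21) − (11)·(13) = -332
since m = R²·202 − (-332)²:  R² = (110224 + -102952) / 202 = 36
R = √36 = 6  ⇒  r_B = 6 − 3 = 3

rB=3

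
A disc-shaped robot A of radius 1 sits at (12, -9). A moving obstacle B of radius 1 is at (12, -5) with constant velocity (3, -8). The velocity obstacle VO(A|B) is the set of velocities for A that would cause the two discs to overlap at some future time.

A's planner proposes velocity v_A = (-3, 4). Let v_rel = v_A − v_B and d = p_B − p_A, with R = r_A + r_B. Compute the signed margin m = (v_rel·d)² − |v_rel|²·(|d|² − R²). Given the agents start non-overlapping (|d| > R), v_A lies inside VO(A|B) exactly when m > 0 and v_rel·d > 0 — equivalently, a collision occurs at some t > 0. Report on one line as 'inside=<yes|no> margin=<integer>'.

d = (0, 4),  |d|² = 16;  R = 1+1 = 2,  c = 16−2² = 12
v_rel = (-6, 12),  |v_rel|² = 180;  v_rel·d = (-6)·(0) + (12)·(4) = 48
180·t² − 96·t + 12 = 0  ⇒  m = 48² − 180·12 = 144
m = 144 > 0,  v_rel·d = 48 > 0  ⇒  inside

inside=yes margin=144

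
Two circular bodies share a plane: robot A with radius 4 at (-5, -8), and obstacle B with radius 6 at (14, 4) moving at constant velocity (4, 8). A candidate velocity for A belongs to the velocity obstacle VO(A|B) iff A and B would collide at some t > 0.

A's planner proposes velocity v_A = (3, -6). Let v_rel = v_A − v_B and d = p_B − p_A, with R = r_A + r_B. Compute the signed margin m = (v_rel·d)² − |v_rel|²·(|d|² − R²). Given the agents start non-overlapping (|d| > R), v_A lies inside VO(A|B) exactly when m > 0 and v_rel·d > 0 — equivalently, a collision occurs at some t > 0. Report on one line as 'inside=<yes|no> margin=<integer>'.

d = (19, 12),  |d|² = 505;  R = 4+6 = 10,  c = 505−10² = 405
v_rel = (-1, -14),  |v_rel|² = 197;  v_rel·d = (-1)·(19) + (-14)·(12) = -187
197·t² + 374·t + 405 = 0  ⇒  m = (-187)² − 197·405 = -44816
m = -44816 < 0,  v_rel·d = -187 < 0  ⇒  outside

inside=no margin=-44816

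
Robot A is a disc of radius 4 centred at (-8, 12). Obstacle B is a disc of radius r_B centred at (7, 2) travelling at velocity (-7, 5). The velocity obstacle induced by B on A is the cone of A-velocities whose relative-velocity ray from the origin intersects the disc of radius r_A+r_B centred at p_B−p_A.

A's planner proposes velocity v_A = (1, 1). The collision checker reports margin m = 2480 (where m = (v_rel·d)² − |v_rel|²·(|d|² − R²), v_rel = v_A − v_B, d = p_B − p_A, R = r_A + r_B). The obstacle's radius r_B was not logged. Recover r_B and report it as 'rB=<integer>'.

m = 2480
d = (15, -10);  v_rel = (8, -4),  |v_rel|² = 80
v_rel×d = (8)·(-10) − (-4)·(15) = -20
since m = R²·80 − (-20)²:  R² = (400 + 2480) / 80 = 36
R = √36 = 6  ⇒  r_B = 6 − 4 = 2

rB=2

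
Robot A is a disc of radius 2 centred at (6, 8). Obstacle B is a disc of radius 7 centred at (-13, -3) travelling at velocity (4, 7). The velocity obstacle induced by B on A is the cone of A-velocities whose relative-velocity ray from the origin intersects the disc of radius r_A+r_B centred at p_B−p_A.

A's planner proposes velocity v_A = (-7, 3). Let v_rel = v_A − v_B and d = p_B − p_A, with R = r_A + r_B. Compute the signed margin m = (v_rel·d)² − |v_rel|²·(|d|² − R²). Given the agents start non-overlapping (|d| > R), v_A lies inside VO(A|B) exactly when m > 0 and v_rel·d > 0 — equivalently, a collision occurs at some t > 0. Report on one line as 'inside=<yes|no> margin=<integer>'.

d = (-19, -11),  |d|² = 482;  R = 2+7 = 9,  c = 482−9² = 401
v_rel = (-11, -4),  |v_rel|² = 137;  v_rel·d = (-11)·(-19) + (-4)·(-11) = 253
137·t² − 506·t + 401 = 0  ⇒  m = 253² − 137·401 = 9072
m = 9072 > 0,  v_rel·d = 253 > 0  ⇒  inside

inside=yes margin=9072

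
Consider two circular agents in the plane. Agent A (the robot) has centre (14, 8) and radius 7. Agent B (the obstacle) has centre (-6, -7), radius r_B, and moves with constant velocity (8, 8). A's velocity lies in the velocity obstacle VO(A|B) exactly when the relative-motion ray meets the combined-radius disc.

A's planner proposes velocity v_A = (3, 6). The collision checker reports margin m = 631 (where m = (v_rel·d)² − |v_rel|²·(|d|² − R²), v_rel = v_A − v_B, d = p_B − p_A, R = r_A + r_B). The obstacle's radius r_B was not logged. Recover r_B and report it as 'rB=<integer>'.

m = 631
d = (-20, -15);  v_rel = (-5, -2),  |v_rel|² = 29
v_rel×d = (-5)·(-15) − (-2)·(-20) = 35
since m = R²·29 − 35²:  R² = (1225 + 631) / 29 = 64
R = √64 = 8  ⇒  r_B = 8 − 7 = 1

rB=1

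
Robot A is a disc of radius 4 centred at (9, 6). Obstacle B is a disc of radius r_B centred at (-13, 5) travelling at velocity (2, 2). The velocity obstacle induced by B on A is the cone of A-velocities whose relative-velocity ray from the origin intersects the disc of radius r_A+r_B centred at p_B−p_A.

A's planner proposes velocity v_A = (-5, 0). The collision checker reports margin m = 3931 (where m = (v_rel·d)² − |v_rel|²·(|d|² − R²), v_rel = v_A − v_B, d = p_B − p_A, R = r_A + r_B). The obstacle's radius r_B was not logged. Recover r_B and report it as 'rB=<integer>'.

m = 3931
d = (-22, -1);  v_rel = (-7, -2),  |v_rel|² = 53
v_rel×d = (-7)·(-1) − (-2)·(-22) = -37
since m = R²·53 − (-37)²:  R² = (1369 + 3931) / 53 = 100
R = √100 = 10  ⇒  r_B = 10 − 4 = 6

rB=6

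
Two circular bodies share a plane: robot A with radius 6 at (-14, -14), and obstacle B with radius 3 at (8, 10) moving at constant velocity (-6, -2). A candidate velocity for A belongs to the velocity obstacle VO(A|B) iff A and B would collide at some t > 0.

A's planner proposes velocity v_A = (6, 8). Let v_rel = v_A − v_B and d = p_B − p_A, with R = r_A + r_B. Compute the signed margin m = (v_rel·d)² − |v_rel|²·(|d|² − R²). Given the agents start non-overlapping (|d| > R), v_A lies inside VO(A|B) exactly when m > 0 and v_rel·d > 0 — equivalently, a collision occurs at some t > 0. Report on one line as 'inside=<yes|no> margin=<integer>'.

d = (22, 24),  |d|² = 1060;  R = 6+3 = 9,  c = 1060−9² = 979
v_rel = (12, 10),  |v_rel|² = 244;  v_rel·d = (12)·(22) + (10)·(24) = 504
244·t² − 1008·t + 979 = 0  ⇒  m = 504² − 244·979 = 15140
m = 15140 > 0,  v_rel·d = 504 > 0  ⇒  inside

inside=yes margin=15140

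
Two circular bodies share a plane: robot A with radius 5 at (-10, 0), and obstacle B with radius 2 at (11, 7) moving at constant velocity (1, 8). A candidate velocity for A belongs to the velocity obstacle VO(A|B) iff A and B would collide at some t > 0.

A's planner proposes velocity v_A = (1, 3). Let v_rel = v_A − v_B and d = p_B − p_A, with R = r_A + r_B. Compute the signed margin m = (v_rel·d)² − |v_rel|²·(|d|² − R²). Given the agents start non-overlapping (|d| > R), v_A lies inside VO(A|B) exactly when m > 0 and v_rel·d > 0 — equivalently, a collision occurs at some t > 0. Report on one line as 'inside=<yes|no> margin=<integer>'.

d = (21, 7),  |d|² = 490;  R = 5+2 = 7,  c = 490−7² = 441
v_rel = (0, -5),  |v_rel|² = 25;  v_rel·d = (0)·(21) + (-5)·(7) = -35
25·t² + 70·t + 441 = 0  ⇒  m = (-35)² − 25·441 = -9800
m = -9800 < 0,  v_rel·d = -35 < 0  ⇒  outside

inside=no margin=-9800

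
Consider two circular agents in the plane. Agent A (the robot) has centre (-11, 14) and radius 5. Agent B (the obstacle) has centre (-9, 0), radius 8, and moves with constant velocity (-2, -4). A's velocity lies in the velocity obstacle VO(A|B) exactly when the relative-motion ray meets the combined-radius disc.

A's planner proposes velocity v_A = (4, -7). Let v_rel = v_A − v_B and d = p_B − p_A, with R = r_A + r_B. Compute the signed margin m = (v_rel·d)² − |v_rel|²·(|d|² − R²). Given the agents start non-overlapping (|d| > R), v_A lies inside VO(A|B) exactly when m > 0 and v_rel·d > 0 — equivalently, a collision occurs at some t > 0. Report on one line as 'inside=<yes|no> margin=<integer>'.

d = (2, -14),  |d|² = 200;  R = 5+8 = 13,  c = 200−13² = 31
v_rel = (6, -3),  |v_rel|² = 45;  v_rel·d = (6)·(2) + (-3)·(-14) = 54
45·t² − 108·t + 31 = 0  ⇒  m = 54² − 45·31 = 1521
m = 1521 > 0,  v_rel·d = 54 > 0  ⇒  inside

inside=yes margin=1521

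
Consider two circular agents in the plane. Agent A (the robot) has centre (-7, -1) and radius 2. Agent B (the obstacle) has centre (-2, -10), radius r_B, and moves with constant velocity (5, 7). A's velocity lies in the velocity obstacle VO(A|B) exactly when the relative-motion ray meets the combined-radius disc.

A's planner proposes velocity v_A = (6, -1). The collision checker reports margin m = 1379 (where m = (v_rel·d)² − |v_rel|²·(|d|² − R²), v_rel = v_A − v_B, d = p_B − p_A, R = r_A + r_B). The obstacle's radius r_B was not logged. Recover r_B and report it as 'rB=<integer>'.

m = 1379
d = (5, -9);  v_rel = (1, -8),  |v_rel|² = 65
v_rel×d = (1)·(-9) − (-8)·(5) = 31
since m = R²·65 − 31²:  R² = (961 + 1379) / 65 = 36
R = √36 = 6  ⇒  r_B = 6 − 2 = 4

rB=4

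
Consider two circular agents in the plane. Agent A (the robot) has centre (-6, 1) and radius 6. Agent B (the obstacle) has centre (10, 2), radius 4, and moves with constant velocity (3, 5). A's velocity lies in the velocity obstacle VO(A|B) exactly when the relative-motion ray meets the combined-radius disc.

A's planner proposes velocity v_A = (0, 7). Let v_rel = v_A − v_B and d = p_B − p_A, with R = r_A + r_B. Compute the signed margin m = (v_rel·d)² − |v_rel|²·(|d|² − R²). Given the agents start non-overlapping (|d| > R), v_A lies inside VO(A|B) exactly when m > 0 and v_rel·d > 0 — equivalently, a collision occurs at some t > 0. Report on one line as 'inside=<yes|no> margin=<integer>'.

d = (16, 1),  |d|² = 257;  R = 6+4 = 10,  c = 257−10² = 157
v_rel = (-3, 2),  |v_rel|² = 13;  v_rel·d = (-3)·(16) + (2)·(1) = -46
13·t² + 92·t + 157 = 0  ⇒  m = (-46)² − 13·157 = 75
m = 75 > 0,  v_rel·d = -46 < 0  ⇒  outside

inside=no margin=75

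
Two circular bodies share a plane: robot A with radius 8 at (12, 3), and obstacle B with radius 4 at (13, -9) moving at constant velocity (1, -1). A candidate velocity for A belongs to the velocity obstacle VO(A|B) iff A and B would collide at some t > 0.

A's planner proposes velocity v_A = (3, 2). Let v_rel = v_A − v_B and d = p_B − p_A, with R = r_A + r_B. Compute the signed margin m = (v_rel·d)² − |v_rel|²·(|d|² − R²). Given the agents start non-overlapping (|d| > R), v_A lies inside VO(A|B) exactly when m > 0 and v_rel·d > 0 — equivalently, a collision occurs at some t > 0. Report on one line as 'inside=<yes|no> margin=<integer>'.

d = (1, -12),  |d|² = 145;  R = 8+4 = 12,  c = 145−12² = 1
v_rel = (2, 3),  |v_rel|² = 13;  v_rel·d = (2)·(1) + (3)·(-12) = -34
13·t² + 68·t + 1 = 0  ⇒  m = (-34)² − 13·1 = 1143
m = 1143 > 0,  v_rel·d = -34 < 0  ⇒  outside

inside=no margin=1143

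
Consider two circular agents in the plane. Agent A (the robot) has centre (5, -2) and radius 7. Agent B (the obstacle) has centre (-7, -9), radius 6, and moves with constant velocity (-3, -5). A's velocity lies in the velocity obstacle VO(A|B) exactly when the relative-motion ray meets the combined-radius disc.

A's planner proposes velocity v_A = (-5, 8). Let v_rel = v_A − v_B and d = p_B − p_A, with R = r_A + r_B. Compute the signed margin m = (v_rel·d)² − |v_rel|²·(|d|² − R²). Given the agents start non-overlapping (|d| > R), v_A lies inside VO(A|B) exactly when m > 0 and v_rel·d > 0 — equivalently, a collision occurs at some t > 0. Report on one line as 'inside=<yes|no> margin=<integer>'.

d = (-12, -7),  |d|² = 193;  R = 7+6 = 13,  c = 193−13² = 24
v_rel = (-2, 13),  |v_rel|² = 173;  v_rel·d = (-2)·(-12) + (13)·(-7) = -67
173·t² + 134·t + 24 = 0  ⇒  m = (-67)² − 173·24 = 337
m = 337 > 0,  v_rel·d = -67 < 0  ⇒  outside

inside=no margin=337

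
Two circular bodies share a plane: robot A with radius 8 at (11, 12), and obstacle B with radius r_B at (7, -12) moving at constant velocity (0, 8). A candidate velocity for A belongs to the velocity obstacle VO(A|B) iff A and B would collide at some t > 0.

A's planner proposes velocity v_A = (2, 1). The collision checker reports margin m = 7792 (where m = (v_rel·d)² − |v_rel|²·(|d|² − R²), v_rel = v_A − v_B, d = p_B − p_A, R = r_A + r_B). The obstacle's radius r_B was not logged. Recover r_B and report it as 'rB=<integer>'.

m = 7792
d = (-4, -24);  v_rel = (2, -7),  |v_rel|² = 53
v_rel×d = (2)·(-24) − (-7)·(-4) = -76
since m = R²·53 − (-76)²:  R² = (5776 + 7792) / 53 = 256
R = √256 = 16  ⇒  r_B = 16 − 8 = 8

rB=8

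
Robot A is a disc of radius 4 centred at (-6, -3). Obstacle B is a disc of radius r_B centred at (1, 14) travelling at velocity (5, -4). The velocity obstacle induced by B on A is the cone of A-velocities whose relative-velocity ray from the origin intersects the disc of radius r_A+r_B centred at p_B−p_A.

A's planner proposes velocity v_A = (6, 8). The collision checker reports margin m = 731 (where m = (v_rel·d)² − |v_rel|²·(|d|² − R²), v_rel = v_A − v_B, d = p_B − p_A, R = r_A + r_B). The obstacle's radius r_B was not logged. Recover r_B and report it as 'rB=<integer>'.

m = 731
d = (7, 17);  v_rel = (1, 12),  |v_rel|² = 145
v_rel×d = (1)·(17) − (12)·(7) = -67
since m = R²·145 − (-67)²:  R² = (4489 + 731) / 145 = 36
R = √36 = 6  ⇒  r_B = 6 − 4 = 2

rB=2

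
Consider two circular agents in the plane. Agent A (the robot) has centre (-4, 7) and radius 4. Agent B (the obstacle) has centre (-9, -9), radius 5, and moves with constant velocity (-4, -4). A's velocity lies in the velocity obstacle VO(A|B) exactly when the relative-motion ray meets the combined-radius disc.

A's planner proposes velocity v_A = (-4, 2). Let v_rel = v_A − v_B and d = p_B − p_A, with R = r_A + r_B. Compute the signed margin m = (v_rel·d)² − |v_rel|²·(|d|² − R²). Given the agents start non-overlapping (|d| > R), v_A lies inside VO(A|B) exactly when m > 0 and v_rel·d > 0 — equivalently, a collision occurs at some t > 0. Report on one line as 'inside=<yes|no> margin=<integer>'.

d = (-5, -16),  |d|² = 281;  R = 4+5 = 9,  c = 281−9² = 200
v_rel = (0, 6),  |v_rel|² = 36;  v_rel·d = (0)·(-5) + (6)·(-16) = -96
36·t² + 192·t + 200 = 0  ⇒  m = (-96)² − 36·200 = 2016
m = 2016 > 0,  v_rel·d = -96 < 0  ⇒  outside

inside=no margin=2016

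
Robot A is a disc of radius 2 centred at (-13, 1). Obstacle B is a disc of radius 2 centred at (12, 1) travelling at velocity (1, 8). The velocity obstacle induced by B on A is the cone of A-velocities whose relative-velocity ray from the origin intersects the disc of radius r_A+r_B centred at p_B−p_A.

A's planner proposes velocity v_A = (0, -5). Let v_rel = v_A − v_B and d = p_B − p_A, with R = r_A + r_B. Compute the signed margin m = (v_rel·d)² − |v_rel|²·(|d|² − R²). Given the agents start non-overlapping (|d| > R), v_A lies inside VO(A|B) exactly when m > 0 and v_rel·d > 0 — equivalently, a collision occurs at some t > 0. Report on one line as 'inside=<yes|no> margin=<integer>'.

d = (25, 0),  |d|² = 625;  R = 2+2 = 4,  c = 625−4² = 609
v_rel = (-1, -13),  |v_rel|² = 170;  v_rel·d = (-1)·(25) + (-13)·(0) = -25
170·t² + 50·t + 609 = 0  ⇒  m = (-25)² − 170·609 = -102905
m = -102905 < 0,  v_rel·d = -25 < 0  ⇒  outside

inside=no margin=-102905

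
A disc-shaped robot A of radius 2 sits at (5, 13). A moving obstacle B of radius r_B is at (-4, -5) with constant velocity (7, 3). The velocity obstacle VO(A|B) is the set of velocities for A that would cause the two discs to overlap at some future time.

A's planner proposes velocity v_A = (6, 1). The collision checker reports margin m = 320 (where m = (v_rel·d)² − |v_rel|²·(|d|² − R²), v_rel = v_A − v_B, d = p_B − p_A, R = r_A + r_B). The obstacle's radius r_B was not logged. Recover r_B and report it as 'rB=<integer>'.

m = 320
d = (-9, -18);  v_rel = (-1, -2),  |v_rel|² = 5
v_rel×d = (-1)·(-18) − (-2)·(-9) = 0
since m = R²·5 − 0²:  R² = (0 + 320) / 5 = 64
R = √64 = 8  ⇒  r_B = 8 − 2 = 6

rB=6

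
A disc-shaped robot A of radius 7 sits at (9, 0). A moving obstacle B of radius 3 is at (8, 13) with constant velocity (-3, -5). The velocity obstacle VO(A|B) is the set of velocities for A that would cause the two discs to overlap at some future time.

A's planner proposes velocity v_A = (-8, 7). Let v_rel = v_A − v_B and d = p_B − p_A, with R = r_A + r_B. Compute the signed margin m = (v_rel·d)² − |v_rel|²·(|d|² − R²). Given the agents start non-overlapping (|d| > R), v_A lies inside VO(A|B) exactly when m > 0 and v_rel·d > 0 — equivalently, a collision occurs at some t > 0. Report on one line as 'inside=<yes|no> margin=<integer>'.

d = (-1, 13),  |d|² = 170;  R = 7+3 = 10,  c = 170−10² = 70
v_rel = (-5, 12),  |v_rel|² = 169;  v_rel·d = (-5)·(-1) + (12)·(13) = 161
169·t² − 322·t + 70 = 0  ⇒  m = 161² − 169·70 = 14091
m = 14091 > 0,  v_rel·d = 161 > 0  ⇒  inside

inside=yes margin=14091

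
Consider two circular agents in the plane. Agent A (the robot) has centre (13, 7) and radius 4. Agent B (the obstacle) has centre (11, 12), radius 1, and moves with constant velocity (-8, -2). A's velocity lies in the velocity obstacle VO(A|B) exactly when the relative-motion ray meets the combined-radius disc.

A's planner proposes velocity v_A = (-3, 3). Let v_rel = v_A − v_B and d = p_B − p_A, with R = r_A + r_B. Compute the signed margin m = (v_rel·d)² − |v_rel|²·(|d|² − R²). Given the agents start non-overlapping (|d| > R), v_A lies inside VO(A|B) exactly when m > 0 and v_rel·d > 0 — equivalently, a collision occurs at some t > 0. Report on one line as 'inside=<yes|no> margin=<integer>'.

d = (-2, 5),  |d|² = 29;  R = 4+1 = 5,  c = 29−5² = 4
v_rel = (5, 5),  |v_rel|² = 50;  v_rel·d = (5)·(-2) + (5)·(5) = 15
50·t² − 30·t + 4 = 0  ⇒  m = 15² − 50·4 = 25
m = 25 > 0,  v_rel·d = 15 > 0  ⇒  inside

inside=yes margin=25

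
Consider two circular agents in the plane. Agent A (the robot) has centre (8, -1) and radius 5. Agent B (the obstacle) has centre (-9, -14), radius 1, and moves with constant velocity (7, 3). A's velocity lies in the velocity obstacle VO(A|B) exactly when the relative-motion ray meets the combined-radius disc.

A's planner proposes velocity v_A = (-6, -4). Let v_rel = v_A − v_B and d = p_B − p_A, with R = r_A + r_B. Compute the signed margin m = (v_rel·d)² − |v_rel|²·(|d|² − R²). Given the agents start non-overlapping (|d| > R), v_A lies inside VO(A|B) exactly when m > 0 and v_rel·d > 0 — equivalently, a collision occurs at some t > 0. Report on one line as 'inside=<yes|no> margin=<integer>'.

d = (-17, -13),  |d|² = 458;  R = 5+1 = 6,  c = 458−6² = 422
v_rel = (-13, -7),  |v_rel|² = 218;  v_rel·d = (-13)·(-17) + (-7)·(-13) = 312
218·t² − 624·t + 422 = 0  ⇒  m = 312² − 218·422 = 5348
m = 5348 > 0,  v_rel·d = 312 > 0  ⇒  inside

inside=yes margin=5348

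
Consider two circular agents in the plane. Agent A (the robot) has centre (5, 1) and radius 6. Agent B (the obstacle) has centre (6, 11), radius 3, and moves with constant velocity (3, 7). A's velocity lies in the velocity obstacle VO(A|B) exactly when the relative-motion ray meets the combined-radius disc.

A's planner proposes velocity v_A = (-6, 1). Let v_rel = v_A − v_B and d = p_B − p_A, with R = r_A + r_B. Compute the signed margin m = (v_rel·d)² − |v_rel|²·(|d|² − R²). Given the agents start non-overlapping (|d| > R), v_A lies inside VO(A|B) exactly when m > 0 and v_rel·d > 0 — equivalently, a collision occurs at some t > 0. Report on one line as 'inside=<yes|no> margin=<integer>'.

d = (1, 10),  |d|² = 101;  R = 6+3 = 9,  c = 101−9² = 20
v_rel = (-9, -6),  |v_rel|² = 117;  v_rel·d = (-9)·(1) + (-6)·(10) = -69
117·t² + 138·t + 20 = 0  ⇒  m = (-69)² − 117·20 = 2421
m = 2421 > 0,  v_rel·d = -69 < 0  ⇒  outside

inside=no margin=2421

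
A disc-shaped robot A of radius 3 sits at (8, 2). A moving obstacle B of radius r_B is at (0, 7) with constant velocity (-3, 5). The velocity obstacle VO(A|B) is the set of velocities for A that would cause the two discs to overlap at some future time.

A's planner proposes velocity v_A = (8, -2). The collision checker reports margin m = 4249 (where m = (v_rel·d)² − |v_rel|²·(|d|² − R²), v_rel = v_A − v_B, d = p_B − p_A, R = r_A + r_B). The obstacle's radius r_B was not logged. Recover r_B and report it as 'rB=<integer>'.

m = 4249
d = (-8, 5);  v_rel = (11, -7),  |v_rel|² = 170
v_rel×d = (11)·(5) − (-7)·(-8) = -1
since m = R²·170 − (-1)²:  R² = (1 + 4249) / 170 = 25
R = √25 = 5  ⇒  r_B = 5 − 3 = 2

rB=2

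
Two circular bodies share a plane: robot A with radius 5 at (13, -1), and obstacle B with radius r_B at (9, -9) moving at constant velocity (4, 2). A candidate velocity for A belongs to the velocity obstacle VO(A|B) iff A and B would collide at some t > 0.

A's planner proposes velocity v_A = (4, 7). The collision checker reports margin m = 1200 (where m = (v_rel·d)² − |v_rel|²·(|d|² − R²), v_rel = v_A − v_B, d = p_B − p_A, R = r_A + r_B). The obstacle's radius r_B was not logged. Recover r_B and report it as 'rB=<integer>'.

m = 1200
d = (-4, -8);  v_rel = (0, 5),  |v_rel|² = 25
v_rel×d = (0)·(-8) − (5)·(-4) = 20
since m = R²·25 − 20²:  R² = (400 + 1200) / 25 = 64
R = √64 = 8  ⇒  r_B = 8 − 5 = 3

rB=3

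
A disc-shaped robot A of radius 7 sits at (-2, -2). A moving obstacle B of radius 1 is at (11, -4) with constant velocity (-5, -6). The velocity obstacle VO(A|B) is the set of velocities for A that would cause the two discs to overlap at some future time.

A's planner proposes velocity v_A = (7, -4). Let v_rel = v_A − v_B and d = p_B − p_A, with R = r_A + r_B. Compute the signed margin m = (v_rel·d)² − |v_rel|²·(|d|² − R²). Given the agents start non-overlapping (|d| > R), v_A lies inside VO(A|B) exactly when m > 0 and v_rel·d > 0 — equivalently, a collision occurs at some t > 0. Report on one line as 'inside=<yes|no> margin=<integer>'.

d = (13, -2),  |d|² = 173;  R = 7+1 = 8,  c = 173−8² = 109
v_rel = (12, 2),  |v_rel|² = 148;  v_rel·d = (12)·(13) + (2)·(-2) = 152
148·t² − 304·t + 109 = 0  ⇒  m = 152² − 148·109 = 6972
m = 6972 > 0,  v_rel·d = 152 > 0  ⇒  inside

inside=yes margin=6972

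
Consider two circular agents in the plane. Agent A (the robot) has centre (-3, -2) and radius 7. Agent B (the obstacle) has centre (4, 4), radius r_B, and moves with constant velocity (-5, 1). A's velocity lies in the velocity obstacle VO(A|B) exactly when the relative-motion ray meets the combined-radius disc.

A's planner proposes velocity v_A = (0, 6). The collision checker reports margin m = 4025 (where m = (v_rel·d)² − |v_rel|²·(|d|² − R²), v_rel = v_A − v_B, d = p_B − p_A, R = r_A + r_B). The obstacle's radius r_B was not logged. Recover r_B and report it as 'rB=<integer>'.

m = 4025
d = (7, 6);  v_rel = (5, 5),  |v_rel|² = 50
v_rel×d = (5)·(6) − (5)·(7) = -5
since m = R²·50 − (-5)²:  R² = (25 + 4025) / 50 = 81
R = √81 = 9  ⇒  r_B = 9 − 7 = 2

rB=2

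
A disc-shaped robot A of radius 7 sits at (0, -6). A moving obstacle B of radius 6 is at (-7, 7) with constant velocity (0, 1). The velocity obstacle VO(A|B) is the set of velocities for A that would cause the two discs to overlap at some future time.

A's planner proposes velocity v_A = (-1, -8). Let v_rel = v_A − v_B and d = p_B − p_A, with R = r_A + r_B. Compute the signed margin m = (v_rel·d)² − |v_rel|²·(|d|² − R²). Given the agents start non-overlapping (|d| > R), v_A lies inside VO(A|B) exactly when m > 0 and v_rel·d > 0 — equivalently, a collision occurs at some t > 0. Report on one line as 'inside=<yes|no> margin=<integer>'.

d = (-7, 13),  |d|² = 218;  R = 7+6 = 13,  c = 218−13² = 49
v_rel = (-1, -9),  |v_rel|² = 82;  v_rel·d = (-1)·(-7) + (-9)·(13) = -110
82·t² + 220·t + 49 = 0  ⇒  m = (-110)² − 82·49 = 8082
m = 8082 > 0,  v_rel·d = -110 < 0  ⇒  outside

inside=no margin=8082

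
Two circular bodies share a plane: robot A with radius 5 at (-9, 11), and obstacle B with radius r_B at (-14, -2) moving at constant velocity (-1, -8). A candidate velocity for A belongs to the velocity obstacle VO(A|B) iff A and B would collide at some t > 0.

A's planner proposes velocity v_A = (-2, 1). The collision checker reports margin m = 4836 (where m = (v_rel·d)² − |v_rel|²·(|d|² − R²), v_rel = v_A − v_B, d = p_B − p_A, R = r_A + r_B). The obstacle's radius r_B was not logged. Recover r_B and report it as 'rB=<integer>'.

m = 4836
d = (-5, -13);  v_rel = (-1, 9),  |v_rel|² = 82
v_rel×d = (-1)·(-13) − (9)·(-5) = 58
since m = R²·82 − 58²:  R² = (3364 + 4836) / 82 = 100
R = √100 = 10  ⇒  r_B = 10 − 5 = 5

rB=5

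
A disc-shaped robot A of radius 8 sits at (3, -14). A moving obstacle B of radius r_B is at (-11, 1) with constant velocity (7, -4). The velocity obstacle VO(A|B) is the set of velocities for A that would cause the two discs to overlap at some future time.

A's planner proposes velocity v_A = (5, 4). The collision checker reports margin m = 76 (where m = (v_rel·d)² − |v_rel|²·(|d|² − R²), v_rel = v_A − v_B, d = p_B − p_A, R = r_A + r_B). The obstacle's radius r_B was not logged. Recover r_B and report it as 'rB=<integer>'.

m = 76
d = (-14, 15);  v_rel = (-2, 8),  |v_rel|² = 68
v_rel×d = (-2)·(15) − (8)·(-14) = 82
since m = R²·68 − 82²:  R² = (6724 + 76) / 68 = 100
R = √100 = 10  ⇒  r_B = 10 − 8 = 2

rB=2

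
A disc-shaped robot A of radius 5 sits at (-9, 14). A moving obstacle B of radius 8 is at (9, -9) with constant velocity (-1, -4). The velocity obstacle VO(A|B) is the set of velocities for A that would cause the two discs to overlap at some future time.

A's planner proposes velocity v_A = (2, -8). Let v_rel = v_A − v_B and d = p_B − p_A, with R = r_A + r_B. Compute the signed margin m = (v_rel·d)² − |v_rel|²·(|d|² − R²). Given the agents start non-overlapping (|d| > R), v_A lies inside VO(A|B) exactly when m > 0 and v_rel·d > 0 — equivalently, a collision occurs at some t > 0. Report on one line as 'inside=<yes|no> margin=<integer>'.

d = (18, -23),  |d|² = 853;  R = 5+8 = 13,  c = 853−13² = 684
v_rel = (3, -4),  |v_rel|² = 25;  v_rel·d = (3)·(18) + (-4)·(-23) = 146
25·t² − 292·t + 684 = 0  ⇒  m = 146² − 25·684 = 4216
m = 4216 > 0,  v_rel·d = 146 > 0  ⇒  inside

inside=yes margin=4216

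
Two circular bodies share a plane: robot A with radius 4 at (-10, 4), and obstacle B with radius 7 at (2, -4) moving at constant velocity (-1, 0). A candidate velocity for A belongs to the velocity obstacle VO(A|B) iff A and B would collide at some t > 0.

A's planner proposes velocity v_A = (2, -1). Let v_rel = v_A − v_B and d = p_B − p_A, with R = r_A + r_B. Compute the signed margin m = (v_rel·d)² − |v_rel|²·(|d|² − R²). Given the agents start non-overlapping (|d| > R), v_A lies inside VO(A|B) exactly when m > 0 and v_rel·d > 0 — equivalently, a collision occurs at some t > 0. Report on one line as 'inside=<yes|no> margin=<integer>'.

d = (12, -8),  |d|² = 208;  R = 4+7 = 11,  c = 208−11² = 87
v_rel = (3, -1),  |v_rel|² = 10;  v_rel·d = (3)·(12) + (-1)·(-8) = 44
10·t² − 88·t + 87 = 0  ⇒  m = 44² − 10·87 = 1066
m = 1066 > 0,  v_rel·d = 44 > 0  ⇒  inside

inside=yes margin=1066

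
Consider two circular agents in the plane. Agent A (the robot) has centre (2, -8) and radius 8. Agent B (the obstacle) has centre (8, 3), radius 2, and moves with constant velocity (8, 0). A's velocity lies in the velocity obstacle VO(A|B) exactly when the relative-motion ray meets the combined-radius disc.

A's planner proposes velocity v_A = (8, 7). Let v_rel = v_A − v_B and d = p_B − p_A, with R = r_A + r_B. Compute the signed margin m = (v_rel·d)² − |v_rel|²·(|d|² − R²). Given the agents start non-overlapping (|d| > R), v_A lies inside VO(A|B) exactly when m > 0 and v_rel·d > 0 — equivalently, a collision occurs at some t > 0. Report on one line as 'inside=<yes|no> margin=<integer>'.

d = (6, 11),  |d|² = 157;  R = 8+2 = 10,  c = 157−10² = 57
v_rel = (0, 7),  |v_rel|² = 49;  v_rel·d = (0)·(6) + (7)·(11) = 77
49·t² − 154·t + 57 = 0  ⇒  m = 77² − 49·57 = 3136
m = 3136 > 0,  v_rel·d = 77 > 0  ⇒  inside

inside=yes margin=3136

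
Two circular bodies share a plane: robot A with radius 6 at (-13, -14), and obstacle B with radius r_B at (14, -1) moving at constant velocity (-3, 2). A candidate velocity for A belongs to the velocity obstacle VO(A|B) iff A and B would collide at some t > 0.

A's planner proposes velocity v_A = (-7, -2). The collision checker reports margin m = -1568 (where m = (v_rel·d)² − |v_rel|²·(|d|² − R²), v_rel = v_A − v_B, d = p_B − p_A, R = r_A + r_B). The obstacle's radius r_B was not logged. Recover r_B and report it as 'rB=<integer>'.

m = -1568
d = (27, 13);  v_rel = (-4, -4),  |v_rel|² = 32
v_rel×d = (-4)·(13) − (-4)·(27) = 56
since m = R²·32 − 56²:  R² = (3136 + -1568) / 32 = 49
R = √49 = 7  ⇒  r_B = 7 − 6 = 1

rB=1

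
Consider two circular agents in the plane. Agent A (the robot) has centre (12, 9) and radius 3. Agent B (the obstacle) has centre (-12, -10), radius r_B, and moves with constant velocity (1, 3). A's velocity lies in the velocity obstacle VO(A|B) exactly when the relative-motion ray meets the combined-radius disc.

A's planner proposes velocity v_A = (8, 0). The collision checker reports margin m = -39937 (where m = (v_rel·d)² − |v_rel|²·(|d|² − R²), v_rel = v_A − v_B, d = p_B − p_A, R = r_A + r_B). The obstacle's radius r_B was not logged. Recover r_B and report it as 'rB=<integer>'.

m = -39937
d = (-24, -19);  v_rel = (7, -3),  |v_rel|² = 58
v_rel×d = (7)·(-19) − (-3)·(-24) = -205
since m = R²·58 − (-205)²:  R² = (42025 + -39937) / 58 = 36
R = √36 = 6  ⇒  r_B = 6 − 3 = 3

rB=3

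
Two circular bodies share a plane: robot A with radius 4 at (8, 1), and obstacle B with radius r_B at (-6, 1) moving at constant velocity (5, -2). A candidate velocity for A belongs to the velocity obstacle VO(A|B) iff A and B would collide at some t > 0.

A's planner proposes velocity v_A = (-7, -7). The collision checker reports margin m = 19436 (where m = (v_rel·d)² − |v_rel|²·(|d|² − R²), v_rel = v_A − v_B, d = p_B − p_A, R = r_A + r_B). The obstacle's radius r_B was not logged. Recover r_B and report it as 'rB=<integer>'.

m = 19436
d = (-14, 0);  v_rel = (-12, -5),  |v_rel|² = 169
v_rel×d = (-12)·(0) − (-5)·(-14) = -70
since m = R²·169 − (-70)²:  R² = (4900 + 19436) / 169 = 144
R = √144 = 12  ⇒  r_B = 12 − 4 = 8

rB=8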